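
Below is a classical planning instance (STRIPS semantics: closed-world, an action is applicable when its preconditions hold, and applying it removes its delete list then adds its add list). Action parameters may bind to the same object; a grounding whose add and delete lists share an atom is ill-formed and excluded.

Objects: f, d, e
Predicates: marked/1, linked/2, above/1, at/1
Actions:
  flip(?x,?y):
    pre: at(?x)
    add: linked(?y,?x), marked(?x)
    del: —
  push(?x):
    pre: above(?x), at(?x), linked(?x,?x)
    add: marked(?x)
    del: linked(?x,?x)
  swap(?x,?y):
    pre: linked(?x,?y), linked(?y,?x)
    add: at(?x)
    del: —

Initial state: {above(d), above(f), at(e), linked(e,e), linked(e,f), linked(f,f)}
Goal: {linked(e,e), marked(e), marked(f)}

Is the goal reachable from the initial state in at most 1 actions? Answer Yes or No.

1. flip(e,f)  →  {above(d), above(f), at(e), linked(e,e), linked(e,f), linked(f,e), linked(f,f), marked(e)}
2. swap(f,f)  →  {above(d), above(f), at(e), at(f), linked(e,e), linked(e,f), linked(f,e), linked(f,f), marked(e)}
3. flip(f,f)  →  {above(d), above(f), at(e), at(f), linked(e,e), linked(e,f), linked(f,e), linked(f,f), marked(e), marked(f)}
optimal plan length = 3; 3 > 1

No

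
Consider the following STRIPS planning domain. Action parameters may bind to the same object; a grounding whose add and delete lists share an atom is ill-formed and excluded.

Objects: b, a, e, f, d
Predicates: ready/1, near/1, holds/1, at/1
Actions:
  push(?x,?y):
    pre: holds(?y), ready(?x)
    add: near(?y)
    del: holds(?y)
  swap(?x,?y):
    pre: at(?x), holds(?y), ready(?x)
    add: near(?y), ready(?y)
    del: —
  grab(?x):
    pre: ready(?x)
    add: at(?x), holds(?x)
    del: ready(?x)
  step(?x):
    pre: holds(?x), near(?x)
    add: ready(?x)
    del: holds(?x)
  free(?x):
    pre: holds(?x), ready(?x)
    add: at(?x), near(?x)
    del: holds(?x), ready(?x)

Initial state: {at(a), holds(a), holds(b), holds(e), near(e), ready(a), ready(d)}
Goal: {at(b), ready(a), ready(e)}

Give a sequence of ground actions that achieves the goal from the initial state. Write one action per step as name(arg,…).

swap(a,b); swap(a,e); grab(b)

1. swap(a,b)  →  {at(a), holds(a), holds(b), holds(e), near(b), near(e), ready(a), ready(b), ready(d)}
2. swap(a,e)  →  {at(a), holds(a), holds(b), holds(e), near(b), near(e), ready(a), ready(b), ready(d), ready(e)}
3. grab(b)  →  {at(a), at(b), holds(a), holds(b), holds(e), near(b), near(e), ready(a), ready(d), ready(e)}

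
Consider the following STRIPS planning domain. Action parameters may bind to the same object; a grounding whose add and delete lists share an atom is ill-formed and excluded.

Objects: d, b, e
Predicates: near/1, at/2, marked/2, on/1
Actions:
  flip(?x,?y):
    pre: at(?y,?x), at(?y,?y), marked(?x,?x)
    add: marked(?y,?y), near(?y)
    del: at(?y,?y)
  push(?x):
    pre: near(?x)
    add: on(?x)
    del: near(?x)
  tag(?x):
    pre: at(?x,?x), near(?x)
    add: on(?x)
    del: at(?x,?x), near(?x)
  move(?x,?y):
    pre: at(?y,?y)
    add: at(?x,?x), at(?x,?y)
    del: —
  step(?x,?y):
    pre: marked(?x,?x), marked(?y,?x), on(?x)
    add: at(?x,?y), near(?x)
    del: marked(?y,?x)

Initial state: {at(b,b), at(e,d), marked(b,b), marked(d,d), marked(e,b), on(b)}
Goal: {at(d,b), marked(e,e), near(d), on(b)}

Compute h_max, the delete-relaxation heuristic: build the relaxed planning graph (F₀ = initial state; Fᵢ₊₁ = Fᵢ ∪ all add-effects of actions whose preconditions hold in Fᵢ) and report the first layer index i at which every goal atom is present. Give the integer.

2

F0 = init (6 atoms)
F1 = F0 ∪ {at(b,e), at(d,b), at(d,d), at(e,b), at(e,e), near(b)}  (12 atoms)
F2 = F1 ∪ {at(b,d), at(d,e), marked(e,e), near(d), near(e)}  (17 atoms)
goal ⊆ F2  ⇒  h_max = 2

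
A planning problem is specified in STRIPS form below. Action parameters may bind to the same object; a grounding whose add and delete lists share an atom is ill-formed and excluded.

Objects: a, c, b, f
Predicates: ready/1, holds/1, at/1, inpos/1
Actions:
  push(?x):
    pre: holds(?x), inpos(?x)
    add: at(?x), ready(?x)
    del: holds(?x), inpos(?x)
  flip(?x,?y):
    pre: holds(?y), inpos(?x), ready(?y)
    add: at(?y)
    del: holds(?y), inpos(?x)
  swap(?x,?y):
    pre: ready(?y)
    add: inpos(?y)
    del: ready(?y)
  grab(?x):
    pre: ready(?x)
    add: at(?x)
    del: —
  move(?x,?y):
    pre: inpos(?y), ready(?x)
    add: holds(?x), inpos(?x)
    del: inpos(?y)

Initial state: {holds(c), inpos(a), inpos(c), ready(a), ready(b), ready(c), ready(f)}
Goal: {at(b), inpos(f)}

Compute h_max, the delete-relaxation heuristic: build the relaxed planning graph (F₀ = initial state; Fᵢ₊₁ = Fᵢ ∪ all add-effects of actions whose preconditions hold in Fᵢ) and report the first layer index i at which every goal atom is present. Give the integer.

F0 = init (7 atoms)
F1 = F0 ∪ {at(a), at(b), at(c), at(f), holds(a), holds(b), holds(f), inpos(b), inpos(f)}  (16 atoms)
goal ⊆ F1  ⇒  h_max = 1

1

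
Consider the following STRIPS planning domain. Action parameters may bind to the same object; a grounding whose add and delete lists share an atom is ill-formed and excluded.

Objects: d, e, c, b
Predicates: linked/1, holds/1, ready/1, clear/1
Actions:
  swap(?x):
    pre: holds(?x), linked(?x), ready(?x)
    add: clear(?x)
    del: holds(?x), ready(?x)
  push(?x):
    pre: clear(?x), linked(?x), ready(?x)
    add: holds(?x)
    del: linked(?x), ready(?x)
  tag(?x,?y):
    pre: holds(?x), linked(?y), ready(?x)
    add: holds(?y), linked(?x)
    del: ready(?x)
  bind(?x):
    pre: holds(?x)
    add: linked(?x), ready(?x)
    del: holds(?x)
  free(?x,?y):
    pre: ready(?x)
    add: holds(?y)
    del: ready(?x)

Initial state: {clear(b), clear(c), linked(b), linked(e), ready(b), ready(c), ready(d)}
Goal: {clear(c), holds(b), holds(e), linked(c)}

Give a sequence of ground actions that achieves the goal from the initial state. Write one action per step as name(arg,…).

1. push(b)  →  {clear(b), clear(c), holds(b), linked(e), ready(c), ready(d)}
2. free(d,c)  →  {clear(b), clear(c), holds(b), holds(c), linked(e), ready(c)}
3. tag(c,e)  →  {clear(b), clear(c), holds(b), holds(c), holds(e), linked(c), linked(e)}

push(b); free(d,c); tag(c,e)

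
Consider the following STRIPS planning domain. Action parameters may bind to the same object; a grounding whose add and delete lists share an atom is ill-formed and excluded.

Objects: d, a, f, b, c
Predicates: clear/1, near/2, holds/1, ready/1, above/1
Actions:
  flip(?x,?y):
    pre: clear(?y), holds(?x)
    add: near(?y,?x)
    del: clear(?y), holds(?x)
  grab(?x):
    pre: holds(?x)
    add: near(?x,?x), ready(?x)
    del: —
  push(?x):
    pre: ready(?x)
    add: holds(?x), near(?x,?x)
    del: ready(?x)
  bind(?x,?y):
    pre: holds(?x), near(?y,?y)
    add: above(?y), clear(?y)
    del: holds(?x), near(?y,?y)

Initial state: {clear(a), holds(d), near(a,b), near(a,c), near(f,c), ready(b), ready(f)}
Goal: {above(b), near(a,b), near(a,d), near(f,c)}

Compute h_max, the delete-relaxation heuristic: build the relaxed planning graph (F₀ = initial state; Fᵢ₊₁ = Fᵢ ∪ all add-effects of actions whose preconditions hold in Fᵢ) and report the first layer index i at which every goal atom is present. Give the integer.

2

F0 = init (7 atoms)
F1 = F0 ∪ {holds(b), holds(f), near(a,d), near(b,b), near(d,d), near(f,f), ready(d)}  (14 atoms)
F2 = F1 ∪ {above(b), above(d), above(f), clear(b), clear(d), clear(f), near(a,f)}  (21 atoms)
goal ⊆ F2  ⇒  h_max = 2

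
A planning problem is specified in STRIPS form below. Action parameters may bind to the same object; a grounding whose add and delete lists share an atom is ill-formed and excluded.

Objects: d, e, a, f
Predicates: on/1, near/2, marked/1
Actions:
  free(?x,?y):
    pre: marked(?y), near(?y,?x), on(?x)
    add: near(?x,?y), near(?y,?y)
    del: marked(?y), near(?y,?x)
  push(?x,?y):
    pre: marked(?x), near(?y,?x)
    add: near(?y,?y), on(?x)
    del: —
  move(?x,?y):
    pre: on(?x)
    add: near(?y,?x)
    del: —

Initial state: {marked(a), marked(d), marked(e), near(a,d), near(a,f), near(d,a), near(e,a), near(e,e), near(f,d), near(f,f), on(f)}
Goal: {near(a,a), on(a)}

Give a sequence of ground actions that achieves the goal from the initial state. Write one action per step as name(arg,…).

1. push(d,a)  →  {marked(a), marked(d), marked(e), near(a,a), near(a,d), near(a,f), near(d,a), near(e,a), near(e,e), near(f,d), near(f,f), on(d), on(f)}
2. push(a,d)  →  {marked(a), marked(d), marked(e), near(a,a), near(a,d), near(a,f), near(d,a), near(d,d), near(e,a), near(e,e), near(f,d), near(f,f), on(a), on(d), on(f)}

push(d,a); push(a,d)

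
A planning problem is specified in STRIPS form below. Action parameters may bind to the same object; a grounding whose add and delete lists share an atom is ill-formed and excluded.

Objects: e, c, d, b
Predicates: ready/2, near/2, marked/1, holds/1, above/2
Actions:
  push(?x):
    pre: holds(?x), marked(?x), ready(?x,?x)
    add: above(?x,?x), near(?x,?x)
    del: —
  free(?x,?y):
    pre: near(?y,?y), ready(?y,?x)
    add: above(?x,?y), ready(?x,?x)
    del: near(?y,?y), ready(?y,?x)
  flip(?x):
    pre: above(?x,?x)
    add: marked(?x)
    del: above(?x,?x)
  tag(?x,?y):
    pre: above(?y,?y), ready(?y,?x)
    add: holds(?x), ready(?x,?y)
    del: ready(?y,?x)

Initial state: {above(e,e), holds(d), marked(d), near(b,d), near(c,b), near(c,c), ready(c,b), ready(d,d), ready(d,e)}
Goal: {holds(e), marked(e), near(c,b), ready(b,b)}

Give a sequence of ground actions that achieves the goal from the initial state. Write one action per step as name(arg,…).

push(d); free(b,c); flip(e); tag(e,d)

1. push(d)  →  {above(d,d), above(e,e), holds(d), marked(d), near(b,d), near(c,b), near(c,c), near(d,d), ready(c,b), ready(d,d), ready(d,e)}
2. free(b,c)  →  {above(b,c), above(d,d), above(e,e), holds(d), marked(d), near(b,d), near(c,b), near(d,d), ready(b,b), ready(d,d), ready(d,e)}
3. flip(e)  →  {above(b,c), above(d,d), holds(d), marked(d), marked(e), near(b,d), near(c,b), near(d,d), ready(b,b), ready(d,d), ready(d,e)}
4. tag(e,d)  →  {above(b,c), above(d,d), holds(d), holds(e), marked(d), marked(e), near(b,d), near(c,b), near(d,d), ready(b,b), ready(d,d), ready(e,d)}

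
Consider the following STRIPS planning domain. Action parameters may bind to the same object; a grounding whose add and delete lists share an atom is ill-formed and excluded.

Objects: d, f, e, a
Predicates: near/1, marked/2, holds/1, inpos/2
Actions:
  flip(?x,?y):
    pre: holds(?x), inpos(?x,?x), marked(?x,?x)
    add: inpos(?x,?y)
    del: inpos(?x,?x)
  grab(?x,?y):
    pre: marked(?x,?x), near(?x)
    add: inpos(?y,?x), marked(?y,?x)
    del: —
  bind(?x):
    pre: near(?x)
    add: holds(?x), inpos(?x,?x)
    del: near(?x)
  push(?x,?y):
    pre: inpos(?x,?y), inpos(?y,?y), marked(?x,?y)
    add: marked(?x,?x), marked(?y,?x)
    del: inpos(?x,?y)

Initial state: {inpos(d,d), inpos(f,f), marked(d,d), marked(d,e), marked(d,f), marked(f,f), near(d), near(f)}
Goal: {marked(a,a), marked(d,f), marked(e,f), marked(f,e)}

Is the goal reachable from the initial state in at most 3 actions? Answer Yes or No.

No

1. grab(d,a)  →  {inpos(a,d), inpos(d,d), inpos(f,f), marked(a,d), marked(d,d), marked(d,e), marked(d,f), marked(f,f), near(d), near(f)}
2. grab(f,e)  →  {inpos(a,d), inpos(d,d), inpos(e,f), inpos(f,f), marked(a,d), marked(d,d), marked(d,e), marked(d,f), marked(e,f), marked(f,f), near(d), near(f)}
3. push(e,f)  →  {inpos(a,d), inpos(d,d), inpos(f,f), marked(a,d), marked(d,d), marked(d,e), marked(d,f), marked(e,e), marked(e,f), marked(f,e), marked(f,f), near(d), near(f)}
4. push(a,d)  →  {inpos(d,d), inpos(f,f), marked(a,a), marked(a,d), marked(d,a), marked(d,d), marked(d,e), marked(d,f), marked(e,e), marked(e,f), marked(f,e), marked(f,f), near(d), near(f)}
optimal plan length = 4; 4 > 3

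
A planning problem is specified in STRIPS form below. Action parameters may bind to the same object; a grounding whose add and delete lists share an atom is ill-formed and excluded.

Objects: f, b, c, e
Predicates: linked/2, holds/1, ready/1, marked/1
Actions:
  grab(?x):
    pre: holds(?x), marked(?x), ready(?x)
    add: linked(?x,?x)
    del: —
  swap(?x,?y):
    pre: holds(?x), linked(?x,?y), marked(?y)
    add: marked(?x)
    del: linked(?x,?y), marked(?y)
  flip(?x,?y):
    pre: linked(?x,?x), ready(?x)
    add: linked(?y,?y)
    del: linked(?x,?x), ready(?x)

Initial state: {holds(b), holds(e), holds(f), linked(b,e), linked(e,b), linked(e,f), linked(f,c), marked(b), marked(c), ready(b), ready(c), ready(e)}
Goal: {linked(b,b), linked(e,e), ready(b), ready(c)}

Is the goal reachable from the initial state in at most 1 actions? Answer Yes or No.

No

1. grab(b)  →  {holds(b), holds(e), holds(f), linked(b,b), linked(b,e), linked(e,b), linked(e,f), linked(f,c), marked(b), marked(c), ready(b), ready(c), ready(e)}
2. swap(e,b)  →  {holds(b), holds(e), holds(f), linked(b,b), linked(b,e), linked(e,f), linked(f,c), marked(c), marked(e), ready(b), ready(c), ready(e)}
3. grab(e)  →  {holds(b), holds(e), holds(f), linked(b,b), linked(b,e), linked(e,e), linked(e,f), linked(f,c), marked(c), marked(e), ready(b), ready(c), ready(e)}
optimal plan length = 3; 3 > 1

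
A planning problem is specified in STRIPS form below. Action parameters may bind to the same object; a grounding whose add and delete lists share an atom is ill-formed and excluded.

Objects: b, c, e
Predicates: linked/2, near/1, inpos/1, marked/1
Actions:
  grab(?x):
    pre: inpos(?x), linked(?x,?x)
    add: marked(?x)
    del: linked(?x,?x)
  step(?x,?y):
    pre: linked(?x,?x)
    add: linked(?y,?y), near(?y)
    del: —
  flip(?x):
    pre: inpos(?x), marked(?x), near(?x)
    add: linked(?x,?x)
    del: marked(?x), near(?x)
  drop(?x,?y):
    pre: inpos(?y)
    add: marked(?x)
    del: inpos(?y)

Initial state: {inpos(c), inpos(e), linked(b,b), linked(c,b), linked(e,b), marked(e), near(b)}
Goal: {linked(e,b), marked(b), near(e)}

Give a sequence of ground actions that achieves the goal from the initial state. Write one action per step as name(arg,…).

step(b,e); drop(b,c)

1. step(b,e)  →  {inpos(c), inpos(e), linked(b,b), linked(c,b), linked(e,b), linked(e,e), marked(e), near(b), near(e)}
2. drop(b,c)  →  {inpos(e), linked(b,b), linked(c,b), linked(e,b), linked(e,e), marked(b), marked(e), near(b), near(e)}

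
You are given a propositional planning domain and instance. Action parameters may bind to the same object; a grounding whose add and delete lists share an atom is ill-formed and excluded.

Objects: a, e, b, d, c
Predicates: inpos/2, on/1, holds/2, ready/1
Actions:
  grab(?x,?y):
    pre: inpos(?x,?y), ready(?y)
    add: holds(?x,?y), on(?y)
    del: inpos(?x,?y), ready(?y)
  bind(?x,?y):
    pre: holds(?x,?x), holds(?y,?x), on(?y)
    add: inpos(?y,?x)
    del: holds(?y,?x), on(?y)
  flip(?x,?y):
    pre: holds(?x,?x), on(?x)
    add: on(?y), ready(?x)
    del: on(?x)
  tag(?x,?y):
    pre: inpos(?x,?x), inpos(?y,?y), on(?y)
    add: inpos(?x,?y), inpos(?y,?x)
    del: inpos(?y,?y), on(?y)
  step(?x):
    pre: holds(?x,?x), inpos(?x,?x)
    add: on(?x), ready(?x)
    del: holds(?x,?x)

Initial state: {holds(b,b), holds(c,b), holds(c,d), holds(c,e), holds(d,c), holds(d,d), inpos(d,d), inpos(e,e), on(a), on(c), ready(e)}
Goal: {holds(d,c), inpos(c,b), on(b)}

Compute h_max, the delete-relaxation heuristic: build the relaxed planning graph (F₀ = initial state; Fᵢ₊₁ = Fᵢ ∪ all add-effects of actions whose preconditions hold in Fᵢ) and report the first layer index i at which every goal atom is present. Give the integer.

F0 = init (11 atoms)
F1 = F0 ∪ {holds(e,e), inpos(c,b), inpos(c,d), on(d), on(e), ready(d)}  (17 atoms)
F2 = F1 ∪ {inpos(c,e), inpos(d,e), inpos(e,d), on(b)}  (21 atoms)
goal ⊆ F2  ⇒  h_max = 2

2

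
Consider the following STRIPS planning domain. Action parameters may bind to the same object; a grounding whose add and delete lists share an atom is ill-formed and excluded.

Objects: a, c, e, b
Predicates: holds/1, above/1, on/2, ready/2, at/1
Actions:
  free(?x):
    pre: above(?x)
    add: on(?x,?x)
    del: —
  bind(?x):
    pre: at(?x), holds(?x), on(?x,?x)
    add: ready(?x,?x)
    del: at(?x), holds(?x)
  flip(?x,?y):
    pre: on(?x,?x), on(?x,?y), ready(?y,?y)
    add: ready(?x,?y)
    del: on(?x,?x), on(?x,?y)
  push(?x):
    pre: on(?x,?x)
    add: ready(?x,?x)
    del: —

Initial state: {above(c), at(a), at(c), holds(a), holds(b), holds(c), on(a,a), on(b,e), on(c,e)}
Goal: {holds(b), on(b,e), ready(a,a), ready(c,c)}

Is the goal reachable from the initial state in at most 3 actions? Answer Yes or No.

Yes

1. free(c)  →  {above(c), at(a), at(c), holds(a), holds(b), holds(c), on(a,a), on(b,e), on(c,c), on(c,e)}
2. bind(a)  →  {above(c), at(c), holds(b), holds(c), on(a,a), on(b,e), on(c,c), on(c,e), ready(a,a)}
3. bind(c)  →  {above(c), holds(b), on(a,a), on(b,e), on(c,c), on(c,e), ready(a,a), ready(c,c)}
optimal plan length = 3; 3 ≤ 3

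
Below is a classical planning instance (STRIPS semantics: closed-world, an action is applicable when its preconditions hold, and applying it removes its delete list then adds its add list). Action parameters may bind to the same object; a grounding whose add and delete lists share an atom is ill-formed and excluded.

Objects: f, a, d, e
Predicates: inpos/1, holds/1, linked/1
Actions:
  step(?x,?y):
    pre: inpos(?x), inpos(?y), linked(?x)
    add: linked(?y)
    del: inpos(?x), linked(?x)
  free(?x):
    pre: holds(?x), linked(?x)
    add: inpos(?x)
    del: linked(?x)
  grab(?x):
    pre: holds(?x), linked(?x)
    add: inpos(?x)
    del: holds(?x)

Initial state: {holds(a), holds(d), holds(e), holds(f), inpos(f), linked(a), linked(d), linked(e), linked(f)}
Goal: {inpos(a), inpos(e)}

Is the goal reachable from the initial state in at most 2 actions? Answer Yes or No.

1. free(a)  →  {holds(a), holds(d), holds(e), holds(f), inpos(a), inpos(f), linked(d), linked(e), linked(f)}
2. free(e)  →  {holds(a), holds(d), holds(e), holds(f), inpos(a), inpos(e), inpos(f), linked(d), linked(f)}
optimal plan length = 2; 2 ≤ 2

Yes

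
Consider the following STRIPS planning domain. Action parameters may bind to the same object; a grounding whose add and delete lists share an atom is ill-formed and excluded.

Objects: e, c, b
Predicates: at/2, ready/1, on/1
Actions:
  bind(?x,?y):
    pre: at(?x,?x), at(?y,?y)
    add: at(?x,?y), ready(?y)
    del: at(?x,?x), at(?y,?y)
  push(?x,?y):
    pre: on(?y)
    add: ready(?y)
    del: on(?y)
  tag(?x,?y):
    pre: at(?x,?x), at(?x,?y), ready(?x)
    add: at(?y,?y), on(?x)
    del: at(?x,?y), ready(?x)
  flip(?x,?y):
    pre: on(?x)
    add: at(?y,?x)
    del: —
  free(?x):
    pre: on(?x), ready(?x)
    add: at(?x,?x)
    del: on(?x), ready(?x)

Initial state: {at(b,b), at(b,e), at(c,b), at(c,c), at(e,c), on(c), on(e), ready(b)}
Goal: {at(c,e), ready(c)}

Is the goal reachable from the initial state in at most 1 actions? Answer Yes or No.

1. bind(b,c)  →  {at(b,c), at(b,e), at(c,b), at(e,c), on(c), on(e), ready(b), ready(c)}
2. flip(e,c)  →  {at(b,c), at(b,e), at(c,b), at(c,e), at(e,c), on(c), on(e), ready(b), ready(c)}
optimal plan length = 2; 2 > 1

No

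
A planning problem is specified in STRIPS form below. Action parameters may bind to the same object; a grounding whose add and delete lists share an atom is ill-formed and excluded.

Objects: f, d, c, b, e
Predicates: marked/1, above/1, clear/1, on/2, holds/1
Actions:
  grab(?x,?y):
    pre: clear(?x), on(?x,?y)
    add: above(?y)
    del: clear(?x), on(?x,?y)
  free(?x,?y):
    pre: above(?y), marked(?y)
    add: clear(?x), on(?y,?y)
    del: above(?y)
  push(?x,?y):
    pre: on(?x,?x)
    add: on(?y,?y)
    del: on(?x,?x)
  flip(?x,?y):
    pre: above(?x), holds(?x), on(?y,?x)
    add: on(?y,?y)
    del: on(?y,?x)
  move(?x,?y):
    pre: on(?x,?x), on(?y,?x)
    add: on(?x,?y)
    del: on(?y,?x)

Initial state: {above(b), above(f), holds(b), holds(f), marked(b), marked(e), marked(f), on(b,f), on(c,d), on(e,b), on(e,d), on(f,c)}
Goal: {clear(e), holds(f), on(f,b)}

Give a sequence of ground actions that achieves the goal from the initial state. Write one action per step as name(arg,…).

free(e,f); move(f,b)

1. free(e,f)  →  {above(b), clear(e), holds(b), holds(f), marked(b), marked(e), marked(f), on(b,f), on(c,d), on(e,b), on(e,d), on(f,c), on(f,f)}
2. move(f,b)  →  {above(b), clear(e), holds(b), holds(f), marked(b), marked(e), marked(f), on(c,d), on(e,b), on(e,d), on(f,b), on(f,c), on(f,f)}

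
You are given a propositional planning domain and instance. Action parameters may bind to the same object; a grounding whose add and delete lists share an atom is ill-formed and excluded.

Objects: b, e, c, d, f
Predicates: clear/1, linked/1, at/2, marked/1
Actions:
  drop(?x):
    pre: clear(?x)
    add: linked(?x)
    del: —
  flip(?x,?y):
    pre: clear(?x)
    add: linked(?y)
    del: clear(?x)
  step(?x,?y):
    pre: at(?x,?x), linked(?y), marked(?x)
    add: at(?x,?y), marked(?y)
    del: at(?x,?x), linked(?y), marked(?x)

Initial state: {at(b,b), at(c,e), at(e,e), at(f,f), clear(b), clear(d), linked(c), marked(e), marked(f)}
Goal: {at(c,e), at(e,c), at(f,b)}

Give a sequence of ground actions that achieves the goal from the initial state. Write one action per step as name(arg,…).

1. drop(b)  →  {at(b,b), at(c,e), at(e,e), at(f,f), clear(b), clear(d), linked(b), linked(c), marked(e), marked(f)}
2. step(e,c)  →  {at(b,b), at(c,e), at(e,c), at(f,f), clear(b), clear(d), linked(b), marked(c), marked(f)}
3. step(f,b)  →  {at(b,b), at(c,e), at(e,c), at(f,b), clear(b), clear(d), marked(b), marked(c)}

drop(b); step(e,c); step(f,b)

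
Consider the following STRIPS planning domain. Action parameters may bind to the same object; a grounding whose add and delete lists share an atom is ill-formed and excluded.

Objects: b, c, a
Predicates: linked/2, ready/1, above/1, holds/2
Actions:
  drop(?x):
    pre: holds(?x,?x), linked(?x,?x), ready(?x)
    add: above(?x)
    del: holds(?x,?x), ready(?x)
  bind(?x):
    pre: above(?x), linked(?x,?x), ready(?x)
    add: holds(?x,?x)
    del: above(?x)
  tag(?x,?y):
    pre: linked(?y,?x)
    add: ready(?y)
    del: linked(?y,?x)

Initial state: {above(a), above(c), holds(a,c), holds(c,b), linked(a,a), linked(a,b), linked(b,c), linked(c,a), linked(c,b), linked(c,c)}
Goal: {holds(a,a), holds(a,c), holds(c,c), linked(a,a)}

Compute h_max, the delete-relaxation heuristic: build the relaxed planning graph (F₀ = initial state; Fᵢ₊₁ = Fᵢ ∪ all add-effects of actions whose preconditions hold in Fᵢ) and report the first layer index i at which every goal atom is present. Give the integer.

F0 = init (10 atoms)
F1 = F0 ∪ {ready(a), ready(b), ready(c)}  (13 atoms)
F2 = F1 ∪ {holds(a,a), holds(c,c)}  (15 atoms)
goal ⊆ F2  ⇒  h_max = 2

2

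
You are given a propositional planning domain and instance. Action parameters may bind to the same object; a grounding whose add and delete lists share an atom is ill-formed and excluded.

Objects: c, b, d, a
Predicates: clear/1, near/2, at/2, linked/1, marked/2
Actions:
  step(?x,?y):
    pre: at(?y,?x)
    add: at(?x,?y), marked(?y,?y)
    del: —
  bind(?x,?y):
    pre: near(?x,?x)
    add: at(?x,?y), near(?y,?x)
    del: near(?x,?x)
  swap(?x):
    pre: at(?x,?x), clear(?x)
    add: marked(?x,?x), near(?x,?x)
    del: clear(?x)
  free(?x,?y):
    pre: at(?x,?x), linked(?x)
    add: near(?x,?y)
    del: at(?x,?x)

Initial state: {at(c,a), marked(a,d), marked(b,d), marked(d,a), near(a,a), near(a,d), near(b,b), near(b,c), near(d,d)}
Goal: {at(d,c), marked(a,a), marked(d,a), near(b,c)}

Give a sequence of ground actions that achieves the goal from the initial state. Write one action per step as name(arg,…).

1. step(a,c)  →  {at(a,c), at(c,a), marked(a,d), marked(b,d), marked(c,c), marked(d,a), near(a,a), near(a,d), near(b,b), near(b,c), near(d,d)}
2. step(c,a)  →  {at(a,c), at(c,a), marked(a,a), marked(a,d), marked(b,d), marked(c,c), marked(d,a), near(a,a), near(a,d), near(b,b), near(b,c), near(d,d)}
3. bind(d,c)  →  {at(a,c), at(c,a), at(d,c), marked(a,a), marked(a,d), marked(b,d), marked(c,c), marked(d,a), near(a,a), near(a,d), near(b,b), near(b,c), near(c,d)}

step(a,c); step(c,a); bind(d,c)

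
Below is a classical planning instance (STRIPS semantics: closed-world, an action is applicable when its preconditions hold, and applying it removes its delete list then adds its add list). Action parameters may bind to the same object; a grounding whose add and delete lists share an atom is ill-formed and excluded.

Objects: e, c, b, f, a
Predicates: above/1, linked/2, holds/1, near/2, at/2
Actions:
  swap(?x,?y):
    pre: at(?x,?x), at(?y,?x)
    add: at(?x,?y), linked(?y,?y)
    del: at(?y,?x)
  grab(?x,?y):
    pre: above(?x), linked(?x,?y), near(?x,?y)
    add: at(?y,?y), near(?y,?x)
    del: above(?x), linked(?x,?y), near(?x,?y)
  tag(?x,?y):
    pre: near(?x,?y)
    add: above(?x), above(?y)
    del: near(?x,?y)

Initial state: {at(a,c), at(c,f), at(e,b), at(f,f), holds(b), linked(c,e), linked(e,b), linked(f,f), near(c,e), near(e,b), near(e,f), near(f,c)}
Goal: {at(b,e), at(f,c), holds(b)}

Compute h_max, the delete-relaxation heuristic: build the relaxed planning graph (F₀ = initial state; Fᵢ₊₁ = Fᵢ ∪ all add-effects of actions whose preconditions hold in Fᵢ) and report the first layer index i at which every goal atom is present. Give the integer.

F0 = init (12 atoms)
F1 = F0 ∪ {above(b), above(c), above(e), above(f), at(f,c), linked(c,c)}  (18 atoms)
F2 = F1 ∪ {at(b,b), at(e,e), near(b,e), near(e,c)}  (22 atoms)
F3 = F2 ∪ {at(b,e), linked(e,e)}  (24 atoms)
goal ⊆ F3  ⇒  h_max = 3

3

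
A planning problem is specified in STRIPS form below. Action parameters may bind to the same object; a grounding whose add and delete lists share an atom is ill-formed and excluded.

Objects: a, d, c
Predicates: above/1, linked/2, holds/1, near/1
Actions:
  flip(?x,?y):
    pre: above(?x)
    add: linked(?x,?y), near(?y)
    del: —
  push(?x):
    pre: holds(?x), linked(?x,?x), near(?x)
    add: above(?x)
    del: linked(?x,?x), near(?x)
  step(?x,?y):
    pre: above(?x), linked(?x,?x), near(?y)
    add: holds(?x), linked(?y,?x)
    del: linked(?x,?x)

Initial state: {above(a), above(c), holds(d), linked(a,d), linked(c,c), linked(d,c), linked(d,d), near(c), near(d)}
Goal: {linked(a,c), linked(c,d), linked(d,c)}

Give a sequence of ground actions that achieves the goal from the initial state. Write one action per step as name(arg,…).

flip(a,c); flip(c,d)

1. flip(a,c)  →  {above(a), above(c), holds(d), linked(a,c), linked(a,d), linked(c,c), linked(d,c), linked(d,d), near(c), near(d)}
2. flip(c,d)  →  {above(a), above(c), holds(d), linked(a,c), linked(a,d), linked(c,c), linked(c,d), linked(d,c), linked(d,d), near(c), near(d)}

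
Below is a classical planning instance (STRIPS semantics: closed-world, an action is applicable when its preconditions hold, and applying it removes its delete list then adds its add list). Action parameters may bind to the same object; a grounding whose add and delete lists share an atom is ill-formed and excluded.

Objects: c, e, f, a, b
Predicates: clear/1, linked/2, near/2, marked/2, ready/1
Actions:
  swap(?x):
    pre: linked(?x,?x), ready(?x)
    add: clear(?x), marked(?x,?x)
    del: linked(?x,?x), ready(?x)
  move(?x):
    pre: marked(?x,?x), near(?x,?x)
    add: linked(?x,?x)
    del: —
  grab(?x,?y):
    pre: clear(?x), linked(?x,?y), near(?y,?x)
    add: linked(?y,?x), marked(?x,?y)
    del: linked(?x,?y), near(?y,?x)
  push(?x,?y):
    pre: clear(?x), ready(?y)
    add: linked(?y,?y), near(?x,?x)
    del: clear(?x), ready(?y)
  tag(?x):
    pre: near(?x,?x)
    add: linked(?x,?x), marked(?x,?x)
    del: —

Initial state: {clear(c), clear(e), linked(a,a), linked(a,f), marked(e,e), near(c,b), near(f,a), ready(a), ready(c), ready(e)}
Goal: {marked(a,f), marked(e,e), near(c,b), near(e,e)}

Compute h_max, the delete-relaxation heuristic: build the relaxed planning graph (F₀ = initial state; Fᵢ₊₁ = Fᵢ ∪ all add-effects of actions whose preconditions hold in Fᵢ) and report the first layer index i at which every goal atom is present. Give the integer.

F0 = init (10 atoms)
F1 = F0 ∪ {clear(a), linked(c,c), linked(e,e), marked(a,a), near(c,c), near(e,e)}  (16 atoms)
F2 = F1 ∪ {linked(f,a), marked(a,f), marked(c,c), near(a,a)}  (20 atoms)
goal ⊆ F2  ⇒  h_max = 2

2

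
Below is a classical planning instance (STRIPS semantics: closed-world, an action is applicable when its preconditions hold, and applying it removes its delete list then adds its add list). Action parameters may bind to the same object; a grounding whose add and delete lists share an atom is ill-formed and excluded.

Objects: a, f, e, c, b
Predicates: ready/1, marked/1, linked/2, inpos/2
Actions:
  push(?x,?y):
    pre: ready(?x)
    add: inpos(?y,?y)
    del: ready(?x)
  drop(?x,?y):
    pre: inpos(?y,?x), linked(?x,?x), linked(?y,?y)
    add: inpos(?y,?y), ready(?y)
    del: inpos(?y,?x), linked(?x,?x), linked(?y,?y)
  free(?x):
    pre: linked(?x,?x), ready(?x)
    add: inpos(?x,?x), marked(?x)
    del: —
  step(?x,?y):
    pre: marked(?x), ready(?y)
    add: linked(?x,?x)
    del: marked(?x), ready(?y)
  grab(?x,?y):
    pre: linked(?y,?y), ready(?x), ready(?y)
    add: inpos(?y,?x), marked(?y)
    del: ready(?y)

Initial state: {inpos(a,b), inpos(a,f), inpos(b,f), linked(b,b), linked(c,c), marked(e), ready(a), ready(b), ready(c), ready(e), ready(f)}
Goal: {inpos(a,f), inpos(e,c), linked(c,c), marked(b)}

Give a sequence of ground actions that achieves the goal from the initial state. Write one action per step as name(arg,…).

free(b); step(e,a); grab(c,e)

1. free(b)  →  {inpos(a,b), inpos(a,f), inpos(b,b), inpos(b,f), linked(b,b), linked(c,c), marked(b), marked(e), ready(a), ready(b), ready(c), ready(e), ready(f)}
2. step(e,a)  →  {inpos(a,b), inpos(a,f), inpos(b,b), inpos(b,f), linked(b,b), linked(c,c), linked(e,e), marked(b), ready(b), ready(c), ready(e), ready(f)}
3. grab(c,e)  →  {inpos(a,b), inpos(a,f), inpos(b,b), inpos(b,f), inpos(e,c), linked(b,b), linked(c,c), linked(e,e), marked(b), marked(e), ready(b), ready(c), ready(f)}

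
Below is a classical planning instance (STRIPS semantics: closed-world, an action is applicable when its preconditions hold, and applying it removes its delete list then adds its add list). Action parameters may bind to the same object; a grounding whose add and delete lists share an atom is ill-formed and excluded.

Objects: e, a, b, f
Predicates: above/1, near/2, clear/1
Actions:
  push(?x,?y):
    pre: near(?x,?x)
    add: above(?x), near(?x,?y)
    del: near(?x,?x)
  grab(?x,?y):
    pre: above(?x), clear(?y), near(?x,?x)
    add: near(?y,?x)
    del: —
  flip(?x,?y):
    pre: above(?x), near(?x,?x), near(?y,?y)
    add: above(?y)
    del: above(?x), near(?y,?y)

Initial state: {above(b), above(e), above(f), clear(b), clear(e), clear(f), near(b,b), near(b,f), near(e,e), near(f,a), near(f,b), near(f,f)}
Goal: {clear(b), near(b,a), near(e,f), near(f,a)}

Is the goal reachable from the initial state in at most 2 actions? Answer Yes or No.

1. push(e,f)  →  {above(b), above(e), above(f), clear(b), clear(e), clear(f), near(b,b), near(b,f), near(e,f), near(f,a), near(f,b), near(f,f)}
2. push(b,a)  →  {above(b), above(e), above(f), clear(b), clear(e), clear(f), near(b,a), near(b,f), near(e,f), near(f,a), near(f,b), near(f,f)}
optimal plan length = 2; 2 ≤ 2

Yes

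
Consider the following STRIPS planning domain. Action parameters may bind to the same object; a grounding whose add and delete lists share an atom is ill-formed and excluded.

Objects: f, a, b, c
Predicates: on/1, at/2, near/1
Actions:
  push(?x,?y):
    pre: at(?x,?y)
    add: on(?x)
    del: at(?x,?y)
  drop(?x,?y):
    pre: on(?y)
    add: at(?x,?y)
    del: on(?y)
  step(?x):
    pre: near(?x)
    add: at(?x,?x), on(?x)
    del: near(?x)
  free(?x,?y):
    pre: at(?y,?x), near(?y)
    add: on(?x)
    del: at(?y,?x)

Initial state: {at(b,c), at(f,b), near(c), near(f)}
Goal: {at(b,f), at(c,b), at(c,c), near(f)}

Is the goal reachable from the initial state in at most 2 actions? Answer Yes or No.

No

1. push(f,b)  →  {at(b,c), near(c), near(f), on(f)}
2. push(b,c)  →  {near(c), near(f), on(b), on(f)}
3. drop(b,f)  →  {at(b,f), near(c), near(f), on(b)}
4. drop(c,b)  →  {at(b,f), at(c,b), near(c), near(f)}
5. step(c)  →  {at(b,f), at(c,b), at(c,c), near(f), on(c)}
optimal plan length = 5; 5 > 2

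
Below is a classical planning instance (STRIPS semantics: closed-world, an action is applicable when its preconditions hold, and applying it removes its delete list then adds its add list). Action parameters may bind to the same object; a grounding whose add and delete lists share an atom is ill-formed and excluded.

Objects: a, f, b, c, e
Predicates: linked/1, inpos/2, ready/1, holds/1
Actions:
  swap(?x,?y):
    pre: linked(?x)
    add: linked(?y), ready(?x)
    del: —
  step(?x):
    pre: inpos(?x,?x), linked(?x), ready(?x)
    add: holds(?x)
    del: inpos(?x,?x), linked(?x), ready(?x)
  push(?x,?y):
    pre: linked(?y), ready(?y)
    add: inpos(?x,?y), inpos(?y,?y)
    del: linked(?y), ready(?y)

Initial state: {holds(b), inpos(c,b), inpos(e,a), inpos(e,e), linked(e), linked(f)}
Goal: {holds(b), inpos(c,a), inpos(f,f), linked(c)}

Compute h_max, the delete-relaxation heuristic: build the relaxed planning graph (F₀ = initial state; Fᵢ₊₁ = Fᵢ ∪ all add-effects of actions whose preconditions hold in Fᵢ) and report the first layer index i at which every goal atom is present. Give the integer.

F0 = init (6 atoms)
F1 = F0 ∪ {linked(a), linked(b), linked(c), ready(e), ready(f)}  (11 atoms)
F2 = F1 ∪ {holds(e), inpos(a,e), inpos(a,f), inpos(b,e), inpos(b,f), inpos(c,e), inpos(c,f), inpos(e,f), inpos(f,e), inpos(f,f), ready(a), ready(b), ready(c)}  (24 atoms)
F3 = F2 ∪ {holds(f), inpos(a,a), inpos(a,b), inpos(a,c), inpos(b,a), inpos(b,b), inpos(b,c), inpos(c,a), inpos(c,c), inpos(e,b), inpos(e,c), inpos(f,a), inpos(f,b), inpos(f,c)}  (38 atoms)
goal ⊆ F3  ⇒  h_max = 3

3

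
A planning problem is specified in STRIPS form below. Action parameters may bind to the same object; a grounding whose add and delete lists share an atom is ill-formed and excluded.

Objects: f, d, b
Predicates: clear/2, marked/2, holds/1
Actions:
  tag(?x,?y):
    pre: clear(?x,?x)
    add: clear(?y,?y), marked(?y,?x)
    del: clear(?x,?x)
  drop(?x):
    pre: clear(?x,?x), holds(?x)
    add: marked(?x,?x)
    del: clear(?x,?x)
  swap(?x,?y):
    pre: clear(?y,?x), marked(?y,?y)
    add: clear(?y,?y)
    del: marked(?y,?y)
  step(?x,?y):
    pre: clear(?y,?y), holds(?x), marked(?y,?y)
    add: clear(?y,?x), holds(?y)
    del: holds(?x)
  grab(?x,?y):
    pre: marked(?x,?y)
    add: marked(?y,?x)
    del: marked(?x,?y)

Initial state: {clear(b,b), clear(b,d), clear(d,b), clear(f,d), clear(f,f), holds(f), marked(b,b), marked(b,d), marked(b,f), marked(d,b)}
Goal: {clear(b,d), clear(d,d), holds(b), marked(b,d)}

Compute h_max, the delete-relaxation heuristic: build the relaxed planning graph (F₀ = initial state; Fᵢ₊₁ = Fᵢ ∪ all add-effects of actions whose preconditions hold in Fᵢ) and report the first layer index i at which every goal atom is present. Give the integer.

F0 = init (10 atoms)
F1 = F0 ∪ {clear(b,f), clear(d,d), holds(b), marked(d,f), marked(f,b), marked(f,f)}  (16 atoms)
goal ⊆ F1  ⇒  h_max = 1

1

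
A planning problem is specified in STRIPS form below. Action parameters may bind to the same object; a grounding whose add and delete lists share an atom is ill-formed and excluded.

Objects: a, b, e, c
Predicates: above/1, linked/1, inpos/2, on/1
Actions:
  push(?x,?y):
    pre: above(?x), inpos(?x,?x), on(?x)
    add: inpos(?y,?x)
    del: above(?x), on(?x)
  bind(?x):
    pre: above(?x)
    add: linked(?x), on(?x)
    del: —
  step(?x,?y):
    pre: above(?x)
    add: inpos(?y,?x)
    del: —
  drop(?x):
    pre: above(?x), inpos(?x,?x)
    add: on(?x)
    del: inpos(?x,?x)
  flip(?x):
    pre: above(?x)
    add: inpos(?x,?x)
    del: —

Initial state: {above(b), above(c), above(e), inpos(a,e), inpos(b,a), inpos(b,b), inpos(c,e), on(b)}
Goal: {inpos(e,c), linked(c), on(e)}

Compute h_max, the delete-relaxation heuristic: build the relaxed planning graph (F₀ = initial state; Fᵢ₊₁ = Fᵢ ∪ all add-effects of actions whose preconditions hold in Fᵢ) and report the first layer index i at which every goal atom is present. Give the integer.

F0 = init (8 atoms)
F1 = F0 ∪ {inpos(a,b), inpos(a,c), inpos(b,c), inpos(b,e), inpos(c,b), inpos(c,c), inpos(e,b), inpos(e,c), inpos(e,e), linked(b), linked(c), linked(e), on(c), on(e)}  (22 atoms)
goal ⊆ F1  ⇒  h_max = 1

1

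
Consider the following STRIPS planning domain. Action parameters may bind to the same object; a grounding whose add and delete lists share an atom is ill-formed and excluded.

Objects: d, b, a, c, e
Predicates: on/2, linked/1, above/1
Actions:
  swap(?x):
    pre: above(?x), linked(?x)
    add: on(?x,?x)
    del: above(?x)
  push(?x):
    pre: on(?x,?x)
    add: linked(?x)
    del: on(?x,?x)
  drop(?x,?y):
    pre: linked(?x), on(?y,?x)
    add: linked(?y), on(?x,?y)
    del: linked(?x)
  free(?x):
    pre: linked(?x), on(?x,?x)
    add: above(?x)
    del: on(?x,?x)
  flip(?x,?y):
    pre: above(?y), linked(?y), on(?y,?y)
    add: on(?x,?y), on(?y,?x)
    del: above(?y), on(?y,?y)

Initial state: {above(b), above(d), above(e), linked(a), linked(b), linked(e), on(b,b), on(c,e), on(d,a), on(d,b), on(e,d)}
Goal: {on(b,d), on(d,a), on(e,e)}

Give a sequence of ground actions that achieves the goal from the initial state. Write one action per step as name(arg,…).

swap(e); drop(b,d)

1. swap(e)  →  {above(b), above(d), linked(a), linked(b), linked(e), on(b,b), on(c,e), on(d,a), on(d,b), on(e,d), on(e,e)}
2. drop(b,d)  →  {above(b), above(d), linked(a), linked(d), linked(e), on(b,b), on(b,d), on(c,e), on(d,a), on(d,b), on(e,d), on(e,e)}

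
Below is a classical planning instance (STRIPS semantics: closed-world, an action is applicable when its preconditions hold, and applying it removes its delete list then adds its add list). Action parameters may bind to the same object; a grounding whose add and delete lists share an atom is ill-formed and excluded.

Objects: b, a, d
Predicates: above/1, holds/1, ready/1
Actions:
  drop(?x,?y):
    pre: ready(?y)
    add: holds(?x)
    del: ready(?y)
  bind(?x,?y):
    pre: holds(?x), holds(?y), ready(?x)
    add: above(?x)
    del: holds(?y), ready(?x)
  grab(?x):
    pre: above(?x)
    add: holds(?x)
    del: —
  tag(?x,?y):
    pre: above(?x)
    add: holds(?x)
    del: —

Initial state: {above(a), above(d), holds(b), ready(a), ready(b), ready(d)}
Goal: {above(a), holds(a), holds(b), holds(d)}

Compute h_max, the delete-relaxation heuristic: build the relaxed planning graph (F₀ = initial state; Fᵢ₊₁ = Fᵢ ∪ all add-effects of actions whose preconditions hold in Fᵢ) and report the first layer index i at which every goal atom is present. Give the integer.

F0 = init (6 atoms)
F1 = F0 ∪ {above(b), holds(a), holds(d)}  (9 atoms)
goal ⊆ F1  ⇒  h_max = 1

1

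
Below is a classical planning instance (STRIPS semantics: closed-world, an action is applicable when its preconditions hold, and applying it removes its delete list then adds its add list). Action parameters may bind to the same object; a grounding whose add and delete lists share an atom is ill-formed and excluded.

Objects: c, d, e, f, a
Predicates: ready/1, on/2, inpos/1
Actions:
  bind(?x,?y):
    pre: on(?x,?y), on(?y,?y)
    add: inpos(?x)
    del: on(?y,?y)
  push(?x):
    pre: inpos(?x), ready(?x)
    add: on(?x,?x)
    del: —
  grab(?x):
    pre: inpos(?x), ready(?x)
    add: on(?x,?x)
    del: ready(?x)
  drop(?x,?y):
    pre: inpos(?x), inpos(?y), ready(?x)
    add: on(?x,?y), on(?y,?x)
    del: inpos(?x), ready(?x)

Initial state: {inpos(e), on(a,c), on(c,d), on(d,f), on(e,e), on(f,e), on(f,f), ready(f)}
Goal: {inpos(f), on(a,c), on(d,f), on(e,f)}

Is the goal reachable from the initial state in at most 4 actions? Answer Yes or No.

1. bind(f,e)  →  {inpos(e), inpos(f), on(a,c), on(c,d), on(d,f), on(f,e), on(f,f), ready(f)}
2. drop(f,e)  →  {inpos(e), on(a,c), on(c,d), on(d,f), on(e,f), on(f,e), on(f,f)}
3. bind(f,f)  →  {inpos(e), inpos(f), on(a,c), on(c,d), on(d,f), on(e,f), on(f,e)}
optimal plan length = 3; 3 ≤ 4

Yes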